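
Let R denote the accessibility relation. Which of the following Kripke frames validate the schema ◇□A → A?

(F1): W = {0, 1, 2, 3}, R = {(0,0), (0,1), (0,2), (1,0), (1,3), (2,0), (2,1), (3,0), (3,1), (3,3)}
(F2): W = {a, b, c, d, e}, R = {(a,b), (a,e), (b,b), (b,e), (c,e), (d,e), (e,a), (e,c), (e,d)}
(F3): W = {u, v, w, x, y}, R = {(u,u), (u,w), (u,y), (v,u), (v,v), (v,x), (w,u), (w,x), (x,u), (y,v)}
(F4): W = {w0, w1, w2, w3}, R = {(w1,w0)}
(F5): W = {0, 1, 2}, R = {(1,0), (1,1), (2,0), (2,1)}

Frame correspondent (Sahlqvist): ∀x ∀y (Rxy → Ryx) — i.e. symmetry.
(F1): fails — R21 but not R12.
(F2): fails — Rab but not Rba.
(F3): fails — Rwx but not Rxw.
(F4): fails — Rw1w0 but not Rw0w1.
(F5): fails — R10 but not R01.
Valid on no frame.

none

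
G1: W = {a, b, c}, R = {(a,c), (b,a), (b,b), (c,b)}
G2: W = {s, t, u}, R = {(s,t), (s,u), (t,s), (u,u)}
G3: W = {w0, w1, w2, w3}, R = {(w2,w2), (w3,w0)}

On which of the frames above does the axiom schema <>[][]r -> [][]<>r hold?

G2, G3

Frame correspondent (Sahlqvist): forall x forall y forall z ((xRy & x R^2 z) -> exists w (y R^2 w & zRw)) — i.e. a generalized confluence (Geach) condition.
G1: fails — bRa, bR²a but no w with aR²w and aRw.
G2: condition met.
G3: condition met.
Valid on: G2, G3.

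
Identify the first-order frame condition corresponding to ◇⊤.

Seriality

◇⊤ holds at w iff w has a successor, so frame-validity of ◇⊤ is exactly seriality. Equivalently via □p → ◇p:
Suppose □p→◇p is valid. At any x set V(p)=W. Then □p at x, so ◇p at x, so x has a successor.
Conversely, any frame satisfying ∀x ∃y Rxy validates the schema.
Frame condition: ∀x ∃y Rxy.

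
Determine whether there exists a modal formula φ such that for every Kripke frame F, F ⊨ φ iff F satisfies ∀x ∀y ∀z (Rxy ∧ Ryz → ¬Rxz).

Modal frame validity is preserved under surjective bounded morphisms.
The 7-cycle (worlds w0,w1,w2,w3,w4,w5,w6 with w0→w1→w2→w3→w4→w5→w6→w0) is intransitive. Mapping every world to a single reflexive point • is a surjective bounded morphism; the reflexive point is not intransitive (R••∧R•• but R••).
So the class is not modally definable.

Not modally definable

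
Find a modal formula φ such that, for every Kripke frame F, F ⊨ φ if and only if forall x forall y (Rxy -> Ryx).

p → □◇p

A defining formula is p → □◇p (the B axiom).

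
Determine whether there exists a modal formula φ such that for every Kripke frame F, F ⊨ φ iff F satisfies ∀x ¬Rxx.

Any modally definable frame class is closed under surjective bounded morphisms.
The 5-cycle (worlds s,t,u,v,w with s→t→u→v→w→s) is irreflexive, and the map sending every world to a single reflexive point • is a surjective bounded morphism (forth: every edge maps to (•,•); back: every world has a successor). So any modal formula valid on the 5-cycle is also valid on the reflexive point, which is not irreflexive.
Hence irreflexivity is not modally definable.

No — not modally definable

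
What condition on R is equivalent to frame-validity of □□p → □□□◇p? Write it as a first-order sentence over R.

∀x ∀z (xR³z → ∃w (xR²w ∧ zRw))

This is a Sahlqvist (Geach-type) schema ◇^0□^2p → □^3◇^1p.
Minimal-valuation argument: fix x; take any y with xR^0y and any z with xR^3z. Set V(p) to the set of worlds R-reachable from y in exactly 2 steps. Then □^2p holds at y, so the antecedent holds at x; validity forces ◇^1p at z, giving a w with zR^1w and yR^2w.
First-order correspondent: ∀x ∀z (xR³z → ∃w (xR²w ∧ zRw)).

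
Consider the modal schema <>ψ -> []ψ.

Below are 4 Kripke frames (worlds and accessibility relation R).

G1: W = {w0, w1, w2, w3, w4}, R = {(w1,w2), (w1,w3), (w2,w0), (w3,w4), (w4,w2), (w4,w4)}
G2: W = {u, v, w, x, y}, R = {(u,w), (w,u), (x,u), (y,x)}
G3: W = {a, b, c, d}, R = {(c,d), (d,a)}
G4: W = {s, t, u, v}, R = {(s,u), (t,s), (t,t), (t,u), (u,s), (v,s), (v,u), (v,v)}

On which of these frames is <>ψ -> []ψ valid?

G2, G3

Frame correspondent (Sahlqvist): forall x forall y forall z (Rxy & Rxz -> y = z) — i.e. partial functionality.
G1: fails — w1 sees both w2 and w3.
G2: condition met.
G3: condition met.
G4: fails — t sees both s and t.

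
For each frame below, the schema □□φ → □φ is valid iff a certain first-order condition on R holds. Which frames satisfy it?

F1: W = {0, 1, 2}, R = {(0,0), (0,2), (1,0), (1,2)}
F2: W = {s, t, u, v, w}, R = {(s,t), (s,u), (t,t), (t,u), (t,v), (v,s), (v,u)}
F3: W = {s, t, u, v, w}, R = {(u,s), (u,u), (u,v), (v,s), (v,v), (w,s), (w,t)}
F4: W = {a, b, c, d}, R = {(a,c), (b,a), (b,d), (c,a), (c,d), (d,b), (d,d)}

F1

Frame correspondent (Sahlqvist): ∀x ∀y (Rxy → ∃z (Rxz ∧ Rzy)) — i.e. density.
F1: condition met.
F2: fails — Rvs but no z with Rvz and Rzs.
F3: fails — Rwt but no z with Rwz and Rzt.
F4: fails — Rba but no z with Rbz and Rza.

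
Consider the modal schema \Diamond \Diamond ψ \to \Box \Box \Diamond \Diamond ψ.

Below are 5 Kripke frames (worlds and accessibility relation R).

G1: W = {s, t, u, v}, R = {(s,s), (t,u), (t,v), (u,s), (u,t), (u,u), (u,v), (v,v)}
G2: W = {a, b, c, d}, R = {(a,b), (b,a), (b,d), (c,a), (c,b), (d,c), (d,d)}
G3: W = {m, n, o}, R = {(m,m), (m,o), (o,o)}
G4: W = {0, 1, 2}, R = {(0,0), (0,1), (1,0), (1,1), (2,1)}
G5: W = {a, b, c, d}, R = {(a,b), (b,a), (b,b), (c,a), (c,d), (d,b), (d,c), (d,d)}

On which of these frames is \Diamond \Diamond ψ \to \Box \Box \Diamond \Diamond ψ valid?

The schema corresponds to a generalized confluence (Geach) condition: \forall x \forall y \forall z ((x R^2 y \wedge x R^2 z) \to \exists w (y = w \wedge z R^2 w)).
G1: fails — tR²s, tR²v but no w with s=w and vR²w.
G2: fails — bR²c, bR²c but no w with c=w and cR²w.
G3: fails — mR²m, mR²o but no w with m=w and oR²w.
G4: condition met.
G5: fails — cR²c, cR²b but no w with c=w and bR²w.

G4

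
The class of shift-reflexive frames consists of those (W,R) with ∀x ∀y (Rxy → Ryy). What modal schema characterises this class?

A defining formula is □(□ψ → ψ) (the T□ axiom).

□(□ψ → ψ)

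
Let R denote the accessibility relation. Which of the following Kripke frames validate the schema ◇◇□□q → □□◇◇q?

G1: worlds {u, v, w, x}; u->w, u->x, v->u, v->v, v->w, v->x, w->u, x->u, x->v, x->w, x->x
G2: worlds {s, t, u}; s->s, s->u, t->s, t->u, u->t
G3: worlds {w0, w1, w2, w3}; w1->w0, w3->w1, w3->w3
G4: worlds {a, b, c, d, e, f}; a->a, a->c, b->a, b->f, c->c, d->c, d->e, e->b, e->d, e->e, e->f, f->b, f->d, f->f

G1, G2, G4

Frame correspondent (Sahlqvist): ∀x ∀y ∀z ((xR²y ∧ xR²z) → ∃w (yR²w ∧ zR²w)) — i.e. a generalized confluence (Geach) condition.
G1: condition met.
G2: condition met.
G3: fails — w3R²w0, w3R²w0 but no w with w0R²w and w0R²w.
G4: condition met.
Valid on: G1, G2, G4.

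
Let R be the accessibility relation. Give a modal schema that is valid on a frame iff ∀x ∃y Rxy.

A defining formula is □q → ◇q (the D axiom).
Suppose □q→◇q is valid. At any x set V(q)=W. Then □q at x, so ◇q at x, so x has a successor.

□q → ◇q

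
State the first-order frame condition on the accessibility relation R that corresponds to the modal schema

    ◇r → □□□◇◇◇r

This is a Sahlqvist (Geach-type) schema ◇^1□^0r → □^3◇^3r.
Minimal-valuation argument: fix x; take any y with xR^1y and any z with xR^3z. Set V(r) to the set of worlds R-reachable from y in exactly 0 steps. Then □^0r holds at y, so the antecedent holds at x; validity forces ◇^3r at z, giving a w with zR^3w and yR^0w.
First-order correspondent: ∀x ∀y ∀z ((xRy ∧ xR³z) → ∃w (y = w ∧ zR³w)).

∀x ∀y ∀z ((xRy ∧ xR³z) → ∃w (y = w ∧ zR³w))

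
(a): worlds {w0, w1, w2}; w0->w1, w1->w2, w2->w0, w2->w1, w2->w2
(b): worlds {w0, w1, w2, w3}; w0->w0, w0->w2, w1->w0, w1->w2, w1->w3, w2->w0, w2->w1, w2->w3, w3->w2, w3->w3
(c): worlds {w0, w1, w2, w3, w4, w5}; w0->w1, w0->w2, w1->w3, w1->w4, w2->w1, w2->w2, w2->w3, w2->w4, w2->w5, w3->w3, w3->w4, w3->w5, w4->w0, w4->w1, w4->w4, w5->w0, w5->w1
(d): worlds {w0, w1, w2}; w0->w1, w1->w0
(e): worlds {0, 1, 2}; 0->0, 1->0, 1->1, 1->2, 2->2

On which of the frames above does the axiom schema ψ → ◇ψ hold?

The schema corresponds to reflexivity: ∀x Rxx.
(a): fails — world w0 does not see itself.
(b): fails — world w1 does not see itself.
(c): fails — world w0 does not see itself.
(d): fails — world w0 does not see itself.
(e): holds.

(e)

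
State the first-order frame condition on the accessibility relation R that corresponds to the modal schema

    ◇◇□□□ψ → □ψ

∀x ∀y ∀z ((xR²y ∧ xRz) → ∃w (yR³w ∧ z = w))

This is a Sahlqvist (Geach-type) schema ◇^2□^3ψ → □^1◇^0ψ.
Minimal-valuation argument: fix x; take any y with xR^2y and any z with xR^1z. Set V(ψ) to the set of worlds R-reachable from y in exactly 3 steps. Then □^3ψ holds at y, so the antecedent holds at x; validity forces ◇^0ψ at z, giving a w with zR^0w and yR^3w.
First-order correspondent: ∀x ∀y ∀z ((xR²y ∧ xRz) → ∃w (yR³w ∧ z = w)).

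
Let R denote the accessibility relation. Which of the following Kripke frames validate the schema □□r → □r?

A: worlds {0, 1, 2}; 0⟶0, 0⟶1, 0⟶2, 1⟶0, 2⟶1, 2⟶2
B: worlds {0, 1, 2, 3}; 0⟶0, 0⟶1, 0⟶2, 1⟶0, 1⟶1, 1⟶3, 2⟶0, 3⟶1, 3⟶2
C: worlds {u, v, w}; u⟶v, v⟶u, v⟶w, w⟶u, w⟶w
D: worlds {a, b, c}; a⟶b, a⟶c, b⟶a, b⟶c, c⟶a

This is the axiom for density; its first-order frame correspondent is ∀x ∀y (Rxy → ∃z (Rxz ∧ Rzy)).
A: ✓.
B: fails — R32 but no z with R3z and Rz2.
C: fails — Ruv but no z with Ruz and Rzv.
D: fails — Rab but no z with Raz and Rzb.
Valid on: A.

A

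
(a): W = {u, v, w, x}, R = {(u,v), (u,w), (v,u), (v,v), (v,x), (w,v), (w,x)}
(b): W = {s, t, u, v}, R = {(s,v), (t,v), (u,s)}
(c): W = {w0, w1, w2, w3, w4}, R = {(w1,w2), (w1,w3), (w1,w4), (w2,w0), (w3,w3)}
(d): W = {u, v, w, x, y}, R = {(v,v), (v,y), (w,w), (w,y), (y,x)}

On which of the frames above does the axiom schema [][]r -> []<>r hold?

none

The schema corresponds to a generalized confluence (Geach) condition: forall x forall z (xRz -> exists w (x R^2 w & zRw)).
(a): fails — vRx but no t with vR²t and xRt.
(b): fails — sRv but no w with sR²w and vRw.
(c): fails — w1Rw4 but no w with w1R²w and w4Rw.
(d): fails — yRx but no t with yR²t and xRt.
Valid on no frame.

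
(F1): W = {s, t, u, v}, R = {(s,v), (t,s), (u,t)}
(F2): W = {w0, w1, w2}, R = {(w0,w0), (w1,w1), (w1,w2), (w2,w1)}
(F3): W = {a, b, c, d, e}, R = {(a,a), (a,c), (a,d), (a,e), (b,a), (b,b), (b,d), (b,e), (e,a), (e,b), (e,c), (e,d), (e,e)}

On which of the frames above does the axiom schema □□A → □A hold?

This is the axiom for density; its first-order frame correspondent is ∀x ∀y (Rxy → ∃z (Rxz ∧ Rzy)).
(F1): fails — Rsv but no z with Rsz and Rzv.
(F2): ✓.
(F3): ✓.

(F2), (F3)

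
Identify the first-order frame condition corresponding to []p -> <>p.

Seriality

Suppose □p→◇p is valid. At any x set V(p)=W. Then □p at x, so ◇p at x, so x has a successor.
The converse is a direct semantic check.
Frame condition: forall x exists y Rxy.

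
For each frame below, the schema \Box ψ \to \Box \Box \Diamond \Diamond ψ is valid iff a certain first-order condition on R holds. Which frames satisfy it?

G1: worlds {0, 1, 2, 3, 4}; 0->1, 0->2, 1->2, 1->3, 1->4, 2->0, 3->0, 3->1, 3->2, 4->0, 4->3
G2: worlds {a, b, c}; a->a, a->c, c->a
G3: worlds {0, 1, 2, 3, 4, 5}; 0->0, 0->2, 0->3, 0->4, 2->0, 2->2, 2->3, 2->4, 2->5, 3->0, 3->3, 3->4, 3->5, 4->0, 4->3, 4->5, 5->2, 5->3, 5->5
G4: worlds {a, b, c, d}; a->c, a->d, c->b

Frame correspondent (Sahlqvist): \forall x \forall z (x R^2 z \to \exists w (xRw \wedge z R^2 w)) — i.e. a generalized confluence (Geach) condition.
G1: fails — 2R²2 but no w with 2Rw and 2R²w.
G2: holds.
G3: holds.
G4: fails — aR²b but no w with aRw and bR²w.
Valid on: G2, G3.

G2, G3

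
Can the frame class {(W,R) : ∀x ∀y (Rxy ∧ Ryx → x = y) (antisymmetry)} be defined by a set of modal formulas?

Modal frame validity is preserved under surjective bounded morphisms.
The 4-cycle (worlds a,b,c,d with a→b→c→d→a) is antisymmetric. Sending even-indexed worlds to s and odd-indexed worlds to t is a surjective bounded morphism onto the two-world frame with s↔t, which is not antisymmetric.
So no modal formula (or set of formulas) defines exactly the antisymmetric frames.

Not modally definable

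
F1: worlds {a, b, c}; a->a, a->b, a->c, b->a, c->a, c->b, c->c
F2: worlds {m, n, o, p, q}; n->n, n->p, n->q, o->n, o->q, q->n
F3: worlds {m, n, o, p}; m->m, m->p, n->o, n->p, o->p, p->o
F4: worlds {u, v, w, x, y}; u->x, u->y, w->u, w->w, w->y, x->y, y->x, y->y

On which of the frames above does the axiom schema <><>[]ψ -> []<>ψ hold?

This is the axiom for a generalized confluence (Geach) condition; its first-order frame correspondent is forall x forall y forall z ((x R^2 y & xRz) -> exists w (yRw & zRw)).
F1: holds.
F2: fails — nR²n, nRp but no w with nRw and pRw.
F3: fails — mR²m, mRp but no w with mRw and pRw.
F4: holds.
Valid on: F1, F4.

F1, F4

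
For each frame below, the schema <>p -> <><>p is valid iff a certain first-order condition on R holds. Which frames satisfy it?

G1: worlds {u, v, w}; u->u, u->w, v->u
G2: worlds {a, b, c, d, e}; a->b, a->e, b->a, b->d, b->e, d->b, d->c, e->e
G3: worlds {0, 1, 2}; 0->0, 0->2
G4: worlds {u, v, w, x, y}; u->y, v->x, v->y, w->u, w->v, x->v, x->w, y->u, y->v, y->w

G1, G3

The schema corresponds to a generalized confluence (Geach) condition: forall x forall y (xRy -> exists w (y = w & x R^2 w)).
G1: holds.
G2: fails — aRb but no w with b=w and aR²w.
G3: holds.
G4: fails — uRy but no t with y=t and uR²t.
Valid on: G1, G3.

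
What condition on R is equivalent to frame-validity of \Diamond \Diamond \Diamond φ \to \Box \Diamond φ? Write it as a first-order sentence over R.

\forall x \forall y \forall z ((x R^3 y \wedge xRz) \to \exists w (y = w \wedge zRw))

This is a Sahlqvist (Geach-type) schema ◇^3□^0φ → □^1◇^1φ.
First-order correspondent: \forall x \forall y \forall z ((x R^3 y \wedge xRz) \to \exists w (y = w \wedge zRw)).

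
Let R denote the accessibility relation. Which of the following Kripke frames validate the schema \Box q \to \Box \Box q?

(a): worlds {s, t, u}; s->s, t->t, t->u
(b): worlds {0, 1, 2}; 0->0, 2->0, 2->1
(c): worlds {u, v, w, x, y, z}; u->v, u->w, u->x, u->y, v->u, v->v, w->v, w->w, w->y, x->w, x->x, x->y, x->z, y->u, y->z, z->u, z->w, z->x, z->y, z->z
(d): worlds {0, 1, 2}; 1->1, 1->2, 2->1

(a), (b)

The schema corresponds to transitivity: \forall x \forall y \forall z (Rxy \wedge Ryz \to Rxz).
(a): holds.
(b): holds.
(c): fails — Ruv and Rvu but not Ruu.
(d): fails — R21 and R12 but not R22.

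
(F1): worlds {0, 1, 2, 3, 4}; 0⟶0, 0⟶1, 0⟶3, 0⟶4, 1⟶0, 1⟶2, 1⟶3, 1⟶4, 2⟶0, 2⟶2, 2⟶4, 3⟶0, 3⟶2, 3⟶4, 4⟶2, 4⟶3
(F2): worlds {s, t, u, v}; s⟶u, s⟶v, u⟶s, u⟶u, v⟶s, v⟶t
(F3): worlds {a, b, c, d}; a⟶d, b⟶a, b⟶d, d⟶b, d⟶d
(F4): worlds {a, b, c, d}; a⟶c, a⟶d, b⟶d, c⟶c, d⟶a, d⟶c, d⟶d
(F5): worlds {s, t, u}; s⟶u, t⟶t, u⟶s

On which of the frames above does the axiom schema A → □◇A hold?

This is the axiom for symmetry; its first-order frame correspondent is ∀x ∀y (Rxy → Ryx).
(F1): fails — R32 but not R23.
(F2): fails — Rvt but not Rtv.
(F3): fails — Rba but not Rab.
(F4): fails — Rdc but not Rcd.
(F5): condition met.
Valid on: (F5).

(F5)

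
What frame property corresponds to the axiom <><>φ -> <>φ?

transitivity: forall x forall y forall z (Rxy & Ryz -> Rxz)

Replacing φ by ¬φ and contraposing gives the equivalent schema □φ → □□φ.
Suppose □φ→□□φ is valid. Take Rxy, Ryz and set V(φ)={w : Rxw}. Then □φ at x, so □□φ at x, so □φ at y, so φ at z, i.e. Rxz.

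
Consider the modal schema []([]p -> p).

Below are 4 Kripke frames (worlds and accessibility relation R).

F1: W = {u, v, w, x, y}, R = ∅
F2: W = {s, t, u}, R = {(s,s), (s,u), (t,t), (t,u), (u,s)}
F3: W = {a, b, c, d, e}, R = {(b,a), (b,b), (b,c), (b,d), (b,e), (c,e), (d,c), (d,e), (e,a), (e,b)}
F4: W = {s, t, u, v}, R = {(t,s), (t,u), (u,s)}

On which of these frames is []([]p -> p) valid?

This is the axiom for shift-reflexivity; its first-order frame correspondent is forall x forall y (Rxy -> Ryy).
F1: satisfies the condition.
F2: fails — Rtu but not Ruu.
F3: fails — Rbc but not Rcc.
F4: fails — Rus but not Rss.

F1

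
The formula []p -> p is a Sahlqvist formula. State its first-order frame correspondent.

reflexivity

Suppose □p→p is valid. At any x set V(p)={w : Rxw}. Then □p holds at x, so p holds at x, i.e. Rxx.
Conversely, on a frame with reflexivity the schema holds at every world under every valuation.
So the correspondent is reflexivity.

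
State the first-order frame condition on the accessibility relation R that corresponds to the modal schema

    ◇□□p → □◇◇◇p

∀x ∀y ∀z ((xRy ∧ xRz) → ∃w (yR²w ∧ zR³w))

This is a Sahlqvist (Geach-type) schema ◇^1□^2p → □^1◇^3p.
First-order correspondent: ∀x ∀y ∀z ((xRy ∧ xRz) → ∃w (yR²w ∧ zR³w)).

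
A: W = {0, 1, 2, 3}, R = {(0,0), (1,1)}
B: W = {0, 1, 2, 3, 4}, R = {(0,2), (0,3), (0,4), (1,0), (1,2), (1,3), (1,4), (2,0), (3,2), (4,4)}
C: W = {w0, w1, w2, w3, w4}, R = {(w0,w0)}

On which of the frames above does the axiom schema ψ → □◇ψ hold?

A, C

This is the axiom for symmetry; its first-order frame correspondent is ∀x ∀y (Rxy → Ryx).
A: satisfies the condition.
B: fails — R10 but not R01.
C: satisfies the condition.
Valid on: A, C.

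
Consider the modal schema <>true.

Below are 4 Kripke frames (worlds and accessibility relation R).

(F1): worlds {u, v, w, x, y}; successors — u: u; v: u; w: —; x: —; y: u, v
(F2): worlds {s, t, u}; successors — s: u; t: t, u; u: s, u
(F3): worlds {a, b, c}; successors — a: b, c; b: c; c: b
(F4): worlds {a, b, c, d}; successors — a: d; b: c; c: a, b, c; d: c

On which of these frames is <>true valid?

The schema corresponds to seriality: forall x exists y Rxy.
(F1): fails — world w has no successor.
(F2): satisfies the condition.
(F3): satisfies the condition.
(F4): satisfies the condition.
Valid on: (F2), (F3), (F4).

(F2), (F3), (F4)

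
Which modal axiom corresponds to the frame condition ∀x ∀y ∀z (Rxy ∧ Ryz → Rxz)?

This is transitivity; the standard corresponding axiom is 4: □s → □□s.

□s → □□s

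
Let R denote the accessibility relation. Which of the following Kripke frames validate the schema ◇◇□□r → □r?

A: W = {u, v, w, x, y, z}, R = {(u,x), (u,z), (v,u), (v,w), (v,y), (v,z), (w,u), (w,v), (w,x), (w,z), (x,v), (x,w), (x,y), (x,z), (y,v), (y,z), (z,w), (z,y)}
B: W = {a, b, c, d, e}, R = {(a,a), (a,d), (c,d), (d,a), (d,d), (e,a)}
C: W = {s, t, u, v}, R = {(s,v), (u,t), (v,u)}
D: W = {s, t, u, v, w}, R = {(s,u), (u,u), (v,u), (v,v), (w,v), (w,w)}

B

This is the axiom for a generalized confluence (Geach) condition; its first-order frame correspondent is ∀x ∀y ∀z ((xR²y ∧ xRz) → ∃w (yR²w ∧ z = w)).
A: fails — uR²y, uRx but no t with yR²t and x=t.
B: ✓.
C: fails — sR²u, sRv but no w with uR²w and v=w.
D: fails — vR²u, vRv but no w* with uR²w* and v=w*.
Valid on: B.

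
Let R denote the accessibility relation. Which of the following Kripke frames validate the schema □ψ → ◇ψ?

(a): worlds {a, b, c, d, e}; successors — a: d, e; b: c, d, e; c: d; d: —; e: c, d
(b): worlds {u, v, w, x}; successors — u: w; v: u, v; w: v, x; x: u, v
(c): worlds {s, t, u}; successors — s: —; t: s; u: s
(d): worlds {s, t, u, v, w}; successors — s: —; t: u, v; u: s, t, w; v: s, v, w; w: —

This is the axiom for seriality; its first-order frame correspondent is ∀x ∃y Rxy.
(a): fails — world d has no successor.
(b): condition met.
(c): fails — world s has no successor.
(d): fails — world s has no successor.
Valid on: (b).

(b)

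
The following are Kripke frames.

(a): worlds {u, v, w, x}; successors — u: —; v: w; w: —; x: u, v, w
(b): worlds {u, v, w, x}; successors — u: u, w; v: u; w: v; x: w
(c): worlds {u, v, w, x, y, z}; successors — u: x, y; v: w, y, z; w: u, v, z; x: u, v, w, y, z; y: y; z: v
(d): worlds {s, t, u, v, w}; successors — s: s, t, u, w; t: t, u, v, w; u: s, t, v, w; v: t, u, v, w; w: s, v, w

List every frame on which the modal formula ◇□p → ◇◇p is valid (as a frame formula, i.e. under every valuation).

The schema corresponds to a generalized confluence (Geach) condition: ∀x ∀y (xRy → ∃w (yRw ∧ xR²w)).
(a): fails — vRw but no t with wRt and vR²t.
(b): ✓.
(c): ✓.
(d): ✓.
Valid on: (b), (c), (d).

(b), (c), (d)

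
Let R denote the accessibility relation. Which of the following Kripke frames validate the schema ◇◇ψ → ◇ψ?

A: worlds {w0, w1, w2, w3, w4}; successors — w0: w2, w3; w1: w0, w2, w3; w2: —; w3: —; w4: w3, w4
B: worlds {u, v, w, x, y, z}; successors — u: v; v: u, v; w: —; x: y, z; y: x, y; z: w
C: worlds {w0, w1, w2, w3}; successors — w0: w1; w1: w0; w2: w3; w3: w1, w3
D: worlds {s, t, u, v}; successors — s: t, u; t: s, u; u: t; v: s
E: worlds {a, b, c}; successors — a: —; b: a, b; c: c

Frame correspondent (Sahlqvist): ∀x ∀y ∀z (Rxy ∧ Ryz → Rxz) — i.e. transitivity.
A: satisfies the condition.
B: fails — Ruv and Rvu but not Ruu.
C: fails — Rw1w0 and Rw0w1 but not Rw1w1.
D: fails — Rut and Rts but not Rus.
E: satisfies the condition.

A, E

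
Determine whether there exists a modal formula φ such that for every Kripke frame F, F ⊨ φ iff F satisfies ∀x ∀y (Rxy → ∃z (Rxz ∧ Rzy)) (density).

Yes, by □□r → □r

Yes: it is density, defined by the C4 schema □□r → □r.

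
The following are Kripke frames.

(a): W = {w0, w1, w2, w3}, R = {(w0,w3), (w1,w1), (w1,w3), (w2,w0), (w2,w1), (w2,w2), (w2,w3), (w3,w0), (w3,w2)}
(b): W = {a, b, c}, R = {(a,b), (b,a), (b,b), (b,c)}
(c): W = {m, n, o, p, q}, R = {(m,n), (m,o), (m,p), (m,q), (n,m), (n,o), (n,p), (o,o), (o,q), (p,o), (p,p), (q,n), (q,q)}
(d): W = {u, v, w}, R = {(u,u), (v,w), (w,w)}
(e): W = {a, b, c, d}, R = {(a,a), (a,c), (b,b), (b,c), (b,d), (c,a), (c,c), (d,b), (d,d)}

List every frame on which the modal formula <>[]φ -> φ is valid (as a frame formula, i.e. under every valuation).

The schema corresponds to symmetry: forall x forall y (Rxy -> Ryx).
(a): fails — Rw1w3 but not Rw3w1.
(b): fails — Rbc but not Rcb.
(c): fails — Rno but not Ron.
(d): fails — Rvw but not Rwv.
(e): fails — Rbc but not Rcb.

none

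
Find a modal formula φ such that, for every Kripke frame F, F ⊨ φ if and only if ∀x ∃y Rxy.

□r → ◇r

A defining formula is □r → ◇r (the D axiom).
Suppose □r→◇r is valid. At any x set V(r)=W. Then □r at x, so ◇r at x, so x has a successor.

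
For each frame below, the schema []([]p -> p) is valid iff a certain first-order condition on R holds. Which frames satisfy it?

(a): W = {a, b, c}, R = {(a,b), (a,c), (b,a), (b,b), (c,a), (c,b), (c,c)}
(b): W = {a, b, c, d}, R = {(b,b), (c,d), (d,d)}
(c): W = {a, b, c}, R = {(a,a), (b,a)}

(b), (c)

The schema corresponds to shift-reflexivity: forall x forall y (Rxy -> Ryy).
(a): fails — Rba but not Raa.
(b): satisfies the condition.
(c): satisfies the condition.
Valid on: (b), (c).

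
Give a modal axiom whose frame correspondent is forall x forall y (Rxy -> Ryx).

q → □◇q

This is symmetry; the standard corresponding axiom is B: q → □◇q.
Suppose q→□◇q is valid. Take Rxy and set V(q)={x}. Then q at x, so □◇q at x, so ◇q at y, so some z with Ryz has q; z=x, i.e. Ryx.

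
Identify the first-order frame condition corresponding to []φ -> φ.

reflexivity

Suppose □φ→φ is valid. At any x set V(φ)={w : Rxw}. Then □φ holds at x, so φ holds at x, i.e. Rxx.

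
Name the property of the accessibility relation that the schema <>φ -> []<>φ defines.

Suppose ◇φ→□◇φ is valid. Take Rxy, Rxz and set V(φ)={y}. Then ◇φ at x, so □◇φ at x, so ◇φ at z, so some w with Rzw has φ; w=y, i.e. Rzy. By symmetry of the argument, Ryz.

the Euclidean property: forall x forall y forall z (Rxy & Rxz -> Ryz)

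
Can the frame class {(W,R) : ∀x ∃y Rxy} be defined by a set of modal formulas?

Yes: it is seriality, defined by the D schema □q → ◇q.
Suppose □q→◇q is valid. At any x set V(q)=W. Then □q at x, so ◇q at x, so x has a successor.

Yes, by □q → ◇q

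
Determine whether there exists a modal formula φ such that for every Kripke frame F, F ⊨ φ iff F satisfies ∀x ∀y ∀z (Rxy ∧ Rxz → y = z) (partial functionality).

Yes — defined by ◇q → □q

This is a Sahlqvist condition; the CD axiom ◇q → □q defines it.
Suppose ◇q→□q is valid. Take Rxy, Rxz and set V(q)={y}. Then ◇q at x, so □q at x, so q at z, i.e. z=y.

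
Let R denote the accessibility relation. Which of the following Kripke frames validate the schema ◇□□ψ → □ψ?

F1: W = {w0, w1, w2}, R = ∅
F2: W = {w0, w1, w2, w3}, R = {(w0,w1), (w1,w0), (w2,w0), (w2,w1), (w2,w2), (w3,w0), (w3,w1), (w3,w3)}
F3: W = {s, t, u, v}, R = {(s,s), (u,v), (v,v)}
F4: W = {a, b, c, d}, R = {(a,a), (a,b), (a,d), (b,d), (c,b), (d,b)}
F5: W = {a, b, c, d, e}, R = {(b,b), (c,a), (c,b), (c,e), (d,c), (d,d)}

F1, F3

This is the axiom for a generalized confluence (Geach) condition; its first-order frame correspondent is ∀x ∀y ∀z ((xRy ∧ xRz) → ∃w (yR²w ∧ z = w)).
F1: satisfies the condition.
F2: fails — w2Rw0, w2Rw1 but no w with w0R²w and w1=w.
F3: satisfies the condition.
F4: fails — aRb, aRa but no w with bR²w and a=w.
F5: fails — cRa, cRa but no w with aR²w and a=w.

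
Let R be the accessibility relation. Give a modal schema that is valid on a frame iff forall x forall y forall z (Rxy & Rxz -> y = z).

◇r → □r

A defining formula is ◇r → □r (the CD axiom).
Suppose ◇r→□r is valid. Take Rxy, Rxz and set V(r)={y}. Then ◇r at x, so □r at x, so r at z, i.e. z=y.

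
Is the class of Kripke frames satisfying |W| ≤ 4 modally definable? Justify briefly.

Not modally definable

Any modally definable frame class is closed under disjoint unions.
Any modal formula valid on each of 5 disjoint one-world frames is valid on their disjoint union (validity is preserved under disjoint unions). Each one-world frame has |W|=1≤4, but the union has |W|=5.
So the class is not modally definable.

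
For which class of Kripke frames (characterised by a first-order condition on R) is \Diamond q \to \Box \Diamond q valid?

This schema is the 5 axiom.
It corresponds to the Euclidean property: \forall x \forall y \forall z (Rxy \wedge Rxz \to Ryz).

the Euclidean property: \forall x \forall y \forall z (Rxy \wedge Rxz \to Ryz)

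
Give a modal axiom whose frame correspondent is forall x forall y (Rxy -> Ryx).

A defining formula is s → □◇s (the B axiom).

s → □◇s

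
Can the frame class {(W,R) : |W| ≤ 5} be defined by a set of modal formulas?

No

Modal frame validity is preserved under disjoint unions.
Any modal formula valid on each of 6 disjoint one-world frames is valid on their disjoint union (validity is preserved under disjoint unions). Each one-world frame has |W|=1≤5, but the union has |W|=6.
So the class is not modally definable.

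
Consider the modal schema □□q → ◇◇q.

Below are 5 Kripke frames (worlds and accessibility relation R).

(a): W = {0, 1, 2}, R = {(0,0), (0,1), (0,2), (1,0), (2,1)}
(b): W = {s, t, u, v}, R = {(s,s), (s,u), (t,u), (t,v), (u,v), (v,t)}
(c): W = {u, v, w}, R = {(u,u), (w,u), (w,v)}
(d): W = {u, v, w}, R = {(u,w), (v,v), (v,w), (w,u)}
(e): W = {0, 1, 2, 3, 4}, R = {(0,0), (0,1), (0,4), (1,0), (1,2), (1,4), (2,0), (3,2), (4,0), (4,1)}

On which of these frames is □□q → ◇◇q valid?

Frame correspondent (Sahlqvist): ∀x ∃w (xR²w ∧ xR²w) — i.e. a generalized confluence (Geach) condition.
(a): satisfies the condition.
(b): satisfies the condition.
(c): fails — at v but no t with vR²t and vR²t.
(d): satisfies the condition.
(e): satisfies the condition.
Valid on: (a), (b), (d), (e).

(a), (b), (d), (e)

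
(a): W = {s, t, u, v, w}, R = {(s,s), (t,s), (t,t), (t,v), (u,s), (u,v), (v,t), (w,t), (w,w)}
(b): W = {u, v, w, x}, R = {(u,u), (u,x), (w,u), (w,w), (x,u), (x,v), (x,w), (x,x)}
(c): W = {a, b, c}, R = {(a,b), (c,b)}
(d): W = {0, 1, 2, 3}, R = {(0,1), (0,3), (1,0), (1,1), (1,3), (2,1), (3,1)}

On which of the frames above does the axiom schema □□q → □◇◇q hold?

(a), (d)

The schema corresponds to a generalized confluence (Geach) condition: ∀x ∀z (xRz → ∃w (xR²w ∧ zR²w)).
(a): ✓.
(b): fails — xRv but no t with xR²t and vR²t.
(c): fails — aRb but no w with aR²w and bR²w.
(d): ✓.
Valid on: (a), (d).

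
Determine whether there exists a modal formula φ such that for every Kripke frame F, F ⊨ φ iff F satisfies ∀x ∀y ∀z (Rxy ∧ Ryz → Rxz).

This is a Sahlqvist condition; the 4 axiom □r → □□r defines it.
Suppose □r→□□r is valid. Take Rxy, Ryz and set V(r)={w : Rxw}. Then □r at x, so □□r at x, so □r at y, so r at z, i.e. Rxz.

Definable; □r → □□r defines it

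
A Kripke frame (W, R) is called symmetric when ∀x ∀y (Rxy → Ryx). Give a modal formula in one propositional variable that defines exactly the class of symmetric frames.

The condition is symmetry. The B schema ψ → □◇ψ defines it.
Suppose ψ→□◇ψ is valid. Take Rxy and set V(ψ)={x}. Then ψ at x, so □◇ψ at x, so ◇ψ at y, so some z with Ryz has ψ; z=x, i.e. Ryx.

ψ → □◇ψ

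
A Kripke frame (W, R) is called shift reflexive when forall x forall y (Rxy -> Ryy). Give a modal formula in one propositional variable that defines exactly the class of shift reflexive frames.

A defining formula is □(□p → p) (the T□ axiom).
Suppose □(□p→p) is valid. Take Rxy and set V(p)={w : Ryw}. Then at y, □p holds; since □(□p→p) at x, □p→p at y, so p at y, i.e. Ryy.

□(□p → p)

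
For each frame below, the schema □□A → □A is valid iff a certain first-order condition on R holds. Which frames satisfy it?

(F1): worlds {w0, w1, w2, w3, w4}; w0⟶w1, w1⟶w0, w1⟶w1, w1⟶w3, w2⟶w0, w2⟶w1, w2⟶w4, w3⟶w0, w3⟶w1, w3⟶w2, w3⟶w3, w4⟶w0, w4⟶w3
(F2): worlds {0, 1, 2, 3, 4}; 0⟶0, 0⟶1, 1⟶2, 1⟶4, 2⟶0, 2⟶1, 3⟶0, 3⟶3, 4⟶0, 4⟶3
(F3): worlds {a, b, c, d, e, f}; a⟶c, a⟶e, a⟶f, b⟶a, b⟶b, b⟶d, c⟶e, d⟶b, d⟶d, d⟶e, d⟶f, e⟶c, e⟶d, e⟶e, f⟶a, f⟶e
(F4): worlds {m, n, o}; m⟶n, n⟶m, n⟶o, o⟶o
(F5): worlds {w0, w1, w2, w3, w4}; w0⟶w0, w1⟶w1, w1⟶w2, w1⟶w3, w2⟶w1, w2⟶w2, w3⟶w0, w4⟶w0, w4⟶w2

This is the axiom for density; its first-order frame correspondent is ∀x ∀y (Rxy → ∃z (Rxz ∧ Rzy)).
(F1): fails — Rw2w4 but no z with Rw2z and Rzw4.
(F2): fails — R12 but no z with R1z and Rz2.
(F3): fails — Rfa but no z with Rfz and Rza.
(F4): fails — Rnm but no z with Rnz and Rzm.
(F5): holds.

(F5)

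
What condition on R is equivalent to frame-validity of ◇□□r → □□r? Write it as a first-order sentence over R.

∀x ∀y ∀z ((xRy ∧ xR²z) → ∃w (yR²w ∧ z = w))

This is a Sahlqvist (Geach-type) schema ◇^1□^2r → □^2◇^0r.
Minimal-valuation argument: fix x; take any y with xR^1y and any z with xR^2z. Set V(r) to the set of worlds R-reachable from y in exactly 2 steps. Then □^2r holds at y, so the antecedent holds at x; validity forces ◇^0r at z, giving a w with zR^0w and yR^2w.
First-order correspondent: ∀x ∀y ∀z ((xRy ∧ xR²z) → ∃w (yR²w ∧ z = w)).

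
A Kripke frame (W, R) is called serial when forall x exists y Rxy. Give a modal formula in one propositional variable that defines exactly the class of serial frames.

□s → ◇s

A defining formula is □s → ◇s (the D axiom).
Suppose □s→◇s is valid. At any x set V(s)=W. Then □s at x, so ◇s at x, so x has a successor.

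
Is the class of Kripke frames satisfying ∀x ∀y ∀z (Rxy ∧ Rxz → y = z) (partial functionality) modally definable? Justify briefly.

Yes: it is partial functionality, defined by the CD schema ◇q → □q.
Suppose ◇q→□q is valid. Take Rxy, Rxz and set V(q)={y}. Then ◇q at x, so □q at x, so q at z, i.e. z=y.

Yes — defined by ◇q → □q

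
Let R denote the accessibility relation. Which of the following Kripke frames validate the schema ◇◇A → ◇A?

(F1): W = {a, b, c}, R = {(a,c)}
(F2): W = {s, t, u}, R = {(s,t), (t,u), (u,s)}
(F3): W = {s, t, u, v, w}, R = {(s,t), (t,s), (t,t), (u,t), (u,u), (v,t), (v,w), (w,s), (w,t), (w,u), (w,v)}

(F1)

Frame correspondent (Sahlqvist): ∀x ∀y ∀z (Rxy ∧ Ryz → Rxz) — i.e. transitivity.
(F1): condition met.
(F2): fails — Rus and Rst but not Rut.
(F3): fails — Rut and Rts but not Rus.
Valid on: (F1).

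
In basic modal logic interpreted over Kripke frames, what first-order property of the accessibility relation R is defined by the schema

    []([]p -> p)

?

Shift-reflexivity

This schema is the T□ axiom.
Its frame correspondent is shift-reflexivity — forall x forall y (Rxy -> Ryy).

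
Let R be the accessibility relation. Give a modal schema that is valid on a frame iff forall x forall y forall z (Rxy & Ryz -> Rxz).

This is transitivity; the standard corresponding axiom is 4: □s → □□s.
Suppose □s→□□s is valid. Take Rxy, Ryz and set V(s)={w : Rxw}. Then □s at x, so □□s at x, so □s at y, so s at z, i.e. Rxz.

□s → □□s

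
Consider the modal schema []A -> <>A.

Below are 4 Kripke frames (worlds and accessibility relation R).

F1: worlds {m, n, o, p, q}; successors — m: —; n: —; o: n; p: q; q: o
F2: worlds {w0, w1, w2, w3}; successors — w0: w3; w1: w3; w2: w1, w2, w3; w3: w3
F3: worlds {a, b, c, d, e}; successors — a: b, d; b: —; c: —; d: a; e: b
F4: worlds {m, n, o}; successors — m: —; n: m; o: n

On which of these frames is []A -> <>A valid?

This is the axiom for seriality; its first-order frame correspondent is forall x exists y Rxy.
F1: fails — world m has no successor.
F2: holds.
F3: fails — world b has no successor.
F4: fails — world m has no successor.

F2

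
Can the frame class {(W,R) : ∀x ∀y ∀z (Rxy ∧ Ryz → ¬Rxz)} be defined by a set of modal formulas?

Not modally definable

Any modally definable frame class is closed under surjective bounded morphisms.
The 3-cycle (worlds a,b,c with a→b→c→a) is intransitive. Mapping every world to a single reflexive point • is a surjective bounded morphism; the reflexive point is not intransitive (R••∧R•• but R••).
Hence intransitivity is not modally definable.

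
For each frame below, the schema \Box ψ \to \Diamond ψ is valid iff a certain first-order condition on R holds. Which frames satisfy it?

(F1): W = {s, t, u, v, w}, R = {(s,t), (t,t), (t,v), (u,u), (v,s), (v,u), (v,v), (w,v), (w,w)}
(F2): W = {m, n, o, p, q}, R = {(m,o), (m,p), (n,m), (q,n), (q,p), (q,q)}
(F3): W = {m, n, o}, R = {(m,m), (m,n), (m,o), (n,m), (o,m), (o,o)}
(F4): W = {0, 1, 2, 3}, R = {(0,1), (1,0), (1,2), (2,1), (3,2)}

(F1), (F3), (F4)

Frame correspondent (Sahlqvist): \forall x \exists y Rxy — i.e. seriality.
(F1): ✓.
(F2): fails — world o has no successor.
(F3): ✓.
(F4): ✓.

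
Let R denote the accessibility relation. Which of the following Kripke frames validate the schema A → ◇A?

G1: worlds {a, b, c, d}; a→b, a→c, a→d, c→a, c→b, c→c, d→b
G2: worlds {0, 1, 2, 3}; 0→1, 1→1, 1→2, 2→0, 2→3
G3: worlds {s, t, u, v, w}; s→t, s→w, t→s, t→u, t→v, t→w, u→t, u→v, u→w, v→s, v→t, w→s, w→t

This is the axiom for reflexivity; its first-order frame correspondent is ∀x Rxx.
G1: fails — world a does not see itself.
G2: fails — world 0 does not see itself.
G3: fails — world s does not see itself.

none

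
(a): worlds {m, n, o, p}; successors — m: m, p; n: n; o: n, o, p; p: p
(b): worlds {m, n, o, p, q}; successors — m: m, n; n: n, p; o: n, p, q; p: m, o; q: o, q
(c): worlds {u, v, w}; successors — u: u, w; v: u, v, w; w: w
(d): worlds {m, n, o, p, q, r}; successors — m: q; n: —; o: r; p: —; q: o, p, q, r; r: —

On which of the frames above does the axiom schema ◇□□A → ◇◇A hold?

This is the axiom for a generalized confluence (Geach) condition; its first-order frame correspondent is ∀x ∀y (xRy → ∃w (yR²w ∧ xR²w)).
(a): ✓.
(b): ✓.
(c): ✓.
(d): fails — oRr but no w with rR²w and oR²w.

(a), (b), (c)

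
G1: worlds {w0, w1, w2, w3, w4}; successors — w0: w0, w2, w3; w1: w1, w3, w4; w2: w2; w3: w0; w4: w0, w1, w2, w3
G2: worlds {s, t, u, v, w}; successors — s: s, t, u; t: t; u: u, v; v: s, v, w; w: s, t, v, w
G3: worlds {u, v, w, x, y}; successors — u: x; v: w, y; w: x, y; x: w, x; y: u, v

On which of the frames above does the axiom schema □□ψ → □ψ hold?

G1, G2

This is the axiom for density; its first-order frame correspondent is ∀x ∀y (Rxy → ∃z (Rxz ∧ Rzy)).
G1: condition met.
G2: condition met.
G3: fails — Rvw but no z with Rvz and Rzw.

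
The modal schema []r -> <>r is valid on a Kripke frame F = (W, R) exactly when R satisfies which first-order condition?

Suppose □r→◇r is valid. At any x set V(r)=W. Then □r at x, so ◇r at x, so x has a successor.
Conversely, any frame satisfying forall x exists y Rxy validates the schema.
Frame condition: forall x exists y Rxy.

Seriality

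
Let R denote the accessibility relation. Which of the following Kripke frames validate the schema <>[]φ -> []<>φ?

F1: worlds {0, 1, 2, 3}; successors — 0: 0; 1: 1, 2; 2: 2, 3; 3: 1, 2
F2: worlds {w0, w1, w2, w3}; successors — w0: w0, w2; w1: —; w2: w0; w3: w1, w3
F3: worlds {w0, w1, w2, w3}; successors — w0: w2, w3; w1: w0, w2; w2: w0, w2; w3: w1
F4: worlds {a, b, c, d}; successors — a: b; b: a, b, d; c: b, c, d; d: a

F1

This is the axiom for convergence; its first-order frame correspondent is forall x forall y forall z (Rxy & Rxz -> exists w (Ryw & Rzw)).
F1: holds.
F2: fails — Rw3w1 and Rw3w1 but w1 and w1 have no common successor.
F3: fails — Rw0w2 and Rw0w3 but w2 and w3 have no common successor.
F4: fails — Rba and Rbd but a and d have no common successor.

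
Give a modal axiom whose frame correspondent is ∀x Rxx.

This is reflexivity; the standard corresponding axiom is T: □ψ → ψ.
Suppose □ψ→ψ is valid. At any x set V(ψ)={w : Rxw}. Then □ψ holds at x, so ψ holds at x, i.e. Rxx.

□ψ → ψ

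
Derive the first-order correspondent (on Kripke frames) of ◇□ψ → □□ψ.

This is a Sahlqvist (Geach-type) schema ◇^1□^1ψ → □^2◇^0ψ.
First-order correspondent: ∀x ∀y ∀z ((xRy ∧ xR²z) → ∃w (yRw ∧ z = w)).

∀x ∀y ∀z ((xRy ∧ xR²z) → ∃w (yRw ∧ z = w))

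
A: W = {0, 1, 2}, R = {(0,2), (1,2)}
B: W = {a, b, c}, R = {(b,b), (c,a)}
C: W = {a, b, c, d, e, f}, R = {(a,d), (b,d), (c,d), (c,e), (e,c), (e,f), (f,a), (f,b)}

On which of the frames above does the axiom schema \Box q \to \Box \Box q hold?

The schema corresponds to transitivity: \forall x \forall y \forall z (Rxy \wedge Ryz \to Rxz).
A: condition met.
B: condition met.
C: fails — Rfa and Rad but not Rfd.

A, B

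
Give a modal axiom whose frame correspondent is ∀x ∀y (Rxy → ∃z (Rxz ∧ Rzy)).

□□p → □p

The condition is density. The C4 schema □□p → □p defines it.
Suppose □□p→□p is valid. Take Rxy and set V(p)={w : xR²w}. Then □□p at x, so □p at x, so p at y, i.e. ∃z(Rxz∧Rzy).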